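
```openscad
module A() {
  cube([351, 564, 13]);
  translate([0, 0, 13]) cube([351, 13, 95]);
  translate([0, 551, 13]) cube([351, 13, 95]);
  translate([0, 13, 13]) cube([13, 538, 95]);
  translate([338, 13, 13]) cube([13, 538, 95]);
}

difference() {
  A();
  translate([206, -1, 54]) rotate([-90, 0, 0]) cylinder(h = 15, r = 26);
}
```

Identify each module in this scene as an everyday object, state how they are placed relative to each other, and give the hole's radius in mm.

A is an open box. The open box has a circular hole through its front wall. The hole's radius is 26 mm.

The subtracted cylinder has r = 26 mm.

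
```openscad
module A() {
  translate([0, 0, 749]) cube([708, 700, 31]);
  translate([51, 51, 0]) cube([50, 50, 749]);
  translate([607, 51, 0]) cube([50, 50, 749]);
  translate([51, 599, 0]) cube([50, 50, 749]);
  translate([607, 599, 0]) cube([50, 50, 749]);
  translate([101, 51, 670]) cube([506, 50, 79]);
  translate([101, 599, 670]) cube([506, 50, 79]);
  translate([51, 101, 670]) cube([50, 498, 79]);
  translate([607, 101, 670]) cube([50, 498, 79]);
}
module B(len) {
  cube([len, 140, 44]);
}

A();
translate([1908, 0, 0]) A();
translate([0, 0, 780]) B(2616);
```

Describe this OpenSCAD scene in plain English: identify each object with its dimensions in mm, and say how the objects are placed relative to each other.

A is a table with a 708×700 mm rectangular top, 31 mm thick, top surface at z = 780 mm, supported by four 50×50 mm square legs, each inset 51 mm from the nearest pair of top edges, running from the floor. Four apron rails, 50 mm thick and 79 mm tall, run between adjacent legs with their top edges flush with the underside of the top and their outer faces flush with the legs' outer faces.

B is a rectangular beam 2616 mm long (x), 140 mm deep (y), 44 mm thick (z).

The beam spans the tops of two tables placed 1200 mm apart, resting at z = 780 mm.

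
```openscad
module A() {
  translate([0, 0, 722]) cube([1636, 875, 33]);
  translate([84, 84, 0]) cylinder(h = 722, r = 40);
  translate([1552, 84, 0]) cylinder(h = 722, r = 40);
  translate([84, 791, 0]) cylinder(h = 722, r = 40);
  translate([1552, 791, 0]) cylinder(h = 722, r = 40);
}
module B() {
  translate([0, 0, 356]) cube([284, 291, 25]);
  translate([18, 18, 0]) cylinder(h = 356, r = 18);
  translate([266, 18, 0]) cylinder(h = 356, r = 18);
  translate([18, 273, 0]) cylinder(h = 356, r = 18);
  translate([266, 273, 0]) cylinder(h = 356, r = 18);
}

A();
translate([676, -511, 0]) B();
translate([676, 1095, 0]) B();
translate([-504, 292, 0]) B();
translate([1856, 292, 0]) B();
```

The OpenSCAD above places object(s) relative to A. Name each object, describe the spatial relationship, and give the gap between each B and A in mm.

Each stool's nearest face is 220 mm from the table's bounding box.

A is a table. B is a stool. Four stools sit around the table at the −y, +y, −x, +x sides. The gap between each stool and the table is 220 mm.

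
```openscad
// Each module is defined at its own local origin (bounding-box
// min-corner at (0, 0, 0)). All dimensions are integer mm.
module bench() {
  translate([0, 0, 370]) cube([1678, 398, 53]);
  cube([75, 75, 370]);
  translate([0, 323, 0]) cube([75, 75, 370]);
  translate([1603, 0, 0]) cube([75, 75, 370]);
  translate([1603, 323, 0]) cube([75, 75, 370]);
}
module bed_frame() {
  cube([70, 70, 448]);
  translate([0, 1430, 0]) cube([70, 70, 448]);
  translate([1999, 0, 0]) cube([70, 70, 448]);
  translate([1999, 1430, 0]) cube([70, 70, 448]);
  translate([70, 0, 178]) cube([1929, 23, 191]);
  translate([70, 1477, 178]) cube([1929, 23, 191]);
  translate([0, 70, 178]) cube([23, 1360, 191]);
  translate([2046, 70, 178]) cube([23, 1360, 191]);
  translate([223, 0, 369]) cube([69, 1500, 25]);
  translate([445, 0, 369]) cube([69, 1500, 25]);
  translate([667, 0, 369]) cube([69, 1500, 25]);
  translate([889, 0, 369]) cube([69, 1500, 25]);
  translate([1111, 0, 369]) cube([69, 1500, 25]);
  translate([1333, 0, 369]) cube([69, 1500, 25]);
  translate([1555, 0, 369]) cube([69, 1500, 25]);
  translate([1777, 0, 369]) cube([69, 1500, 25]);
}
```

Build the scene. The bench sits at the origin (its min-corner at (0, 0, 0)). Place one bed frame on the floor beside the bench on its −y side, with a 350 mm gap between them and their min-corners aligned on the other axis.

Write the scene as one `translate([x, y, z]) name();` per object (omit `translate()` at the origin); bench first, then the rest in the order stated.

bench();
translate([0, -1850, 0]) bed_frame();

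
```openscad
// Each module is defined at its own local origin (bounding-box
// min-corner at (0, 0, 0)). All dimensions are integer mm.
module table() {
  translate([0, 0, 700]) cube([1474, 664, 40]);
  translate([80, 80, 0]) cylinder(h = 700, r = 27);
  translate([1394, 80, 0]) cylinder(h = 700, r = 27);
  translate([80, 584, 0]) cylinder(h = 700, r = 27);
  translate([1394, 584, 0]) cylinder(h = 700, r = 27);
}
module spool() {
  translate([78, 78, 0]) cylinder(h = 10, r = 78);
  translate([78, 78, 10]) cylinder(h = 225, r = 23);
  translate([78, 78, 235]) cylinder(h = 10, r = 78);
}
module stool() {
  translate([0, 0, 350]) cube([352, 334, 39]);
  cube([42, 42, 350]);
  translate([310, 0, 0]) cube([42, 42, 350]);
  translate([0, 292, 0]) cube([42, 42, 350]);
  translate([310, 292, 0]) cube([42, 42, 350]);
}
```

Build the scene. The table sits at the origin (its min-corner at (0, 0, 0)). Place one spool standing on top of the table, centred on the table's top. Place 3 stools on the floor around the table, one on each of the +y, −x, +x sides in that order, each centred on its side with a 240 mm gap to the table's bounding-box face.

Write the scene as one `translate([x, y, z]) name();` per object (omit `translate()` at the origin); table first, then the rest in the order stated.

table();
translate([659, 254, 740]) spool();
translate([561, 904, 0]) stool();
translate([-592, 165, 0]) stool();
translate([1714, 165, 0]) stool();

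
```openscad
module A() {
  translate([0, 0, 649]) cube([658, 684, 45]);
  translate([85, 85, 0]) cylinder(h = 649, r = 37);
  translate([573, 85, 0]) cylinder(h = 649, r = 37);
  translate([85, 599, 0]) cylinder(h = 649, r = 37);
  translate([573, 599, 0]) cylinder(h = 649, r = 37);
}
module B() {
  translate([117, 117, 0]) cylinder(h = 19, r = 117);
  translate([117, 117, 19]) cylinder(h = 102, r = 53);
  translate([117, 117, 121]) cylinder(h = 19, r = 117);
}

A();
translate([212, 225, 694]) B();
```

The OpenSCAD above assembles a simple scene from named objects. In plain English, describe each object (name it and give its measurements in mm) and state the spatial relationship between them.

A is a table: top 658 mm (x) × 684 mm (y), 45 mm thick, upper face at z = 694 mm, on four round legs of 74 mm diameter, each leg's bounding box inset 48 mm from the nearest pair of top edges, running from z = 0 to the bottom of the top.

B is a spool: two coaxial disc flanges of radius 117 mm and thickness 19 mm, joined by a core cylinder of radius 53 mm and height 102 mm. The lower flange rests on z = 0 and the three cylinders share a vertical axis.

The spool is on top of the table, centred.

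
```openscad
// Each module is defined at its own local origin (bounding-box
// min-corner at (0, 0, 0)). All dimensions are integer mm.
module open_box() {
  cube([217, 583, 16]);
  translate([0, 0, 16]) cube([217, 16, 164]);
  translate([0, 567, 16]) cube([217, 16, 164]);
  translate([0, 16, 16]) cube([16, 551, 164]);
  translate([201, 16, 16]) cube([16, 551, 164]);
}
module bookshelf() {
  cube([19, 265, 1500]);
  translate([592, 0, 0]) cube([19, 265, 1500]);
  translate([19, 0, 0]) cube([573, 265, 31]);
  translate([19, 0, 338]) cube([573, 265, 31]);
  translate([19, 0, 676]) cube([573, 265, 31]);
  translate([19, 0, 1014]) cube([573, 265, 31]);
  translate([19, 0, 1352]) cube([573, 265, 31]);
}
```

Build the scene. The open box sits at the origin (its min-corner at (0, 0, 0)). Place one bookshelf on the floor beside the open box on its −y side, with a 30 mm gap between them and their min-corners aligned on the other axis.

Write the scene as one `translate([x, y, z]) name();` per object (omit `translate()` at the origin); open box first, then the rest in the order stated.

open_box();
translate([0, -295, 0]) bookshelf();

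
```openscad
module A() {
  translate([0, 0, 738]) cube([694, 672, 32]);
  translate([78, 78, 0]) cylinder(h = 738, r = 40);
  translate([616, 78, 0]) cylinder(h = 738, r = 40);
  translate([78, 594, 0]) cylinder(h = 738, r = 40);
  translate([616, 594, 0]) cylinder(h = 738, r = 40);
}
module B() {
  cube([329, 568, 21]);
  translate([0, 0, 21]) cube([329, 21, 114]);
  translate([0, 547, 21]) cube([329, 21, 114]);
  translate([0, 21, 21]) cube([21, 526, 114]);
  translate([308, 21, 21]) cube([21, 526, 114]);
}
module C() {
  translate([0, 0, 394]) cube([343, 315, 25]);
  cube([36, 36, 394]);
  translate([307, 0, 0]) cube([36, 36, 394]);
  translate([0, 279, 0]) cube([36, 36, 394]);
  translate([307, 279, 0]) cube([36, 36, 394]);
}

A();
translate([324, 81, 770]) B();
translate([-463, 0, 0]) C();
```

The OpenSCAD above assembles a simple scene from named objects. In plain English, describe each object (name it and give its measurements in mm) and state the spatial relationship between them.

A is a table: top 694 mm (x) × 672 mm (y), 32 mm thick, upper face at z = 770 mm, on four round legs of 80 mm diameter, each leg's bounding box inset 38 mm from the nearest pair of top edges, running from z = 0 to the bottom of the top.

B is an open storage box with external size 329×568×135 mm and wall thickness 21 mm (the base is also 21 mm thick). The base covers the whole footprint; the four walls stand on the base, with the y-facing walls full-width and the x-facing walls fitting between their inner faces.

C is a four-legged stool. The seat is a 343×315×25 mm slab whose top surface is at z = 419 mm; four square legs, each 36×36 mm in cross-section, run from the floor (z = 0) to the underside of the seat, each flush with a corner of the seat.

The open box is on top of the table. The stool is on the floor beside the table on its −x side.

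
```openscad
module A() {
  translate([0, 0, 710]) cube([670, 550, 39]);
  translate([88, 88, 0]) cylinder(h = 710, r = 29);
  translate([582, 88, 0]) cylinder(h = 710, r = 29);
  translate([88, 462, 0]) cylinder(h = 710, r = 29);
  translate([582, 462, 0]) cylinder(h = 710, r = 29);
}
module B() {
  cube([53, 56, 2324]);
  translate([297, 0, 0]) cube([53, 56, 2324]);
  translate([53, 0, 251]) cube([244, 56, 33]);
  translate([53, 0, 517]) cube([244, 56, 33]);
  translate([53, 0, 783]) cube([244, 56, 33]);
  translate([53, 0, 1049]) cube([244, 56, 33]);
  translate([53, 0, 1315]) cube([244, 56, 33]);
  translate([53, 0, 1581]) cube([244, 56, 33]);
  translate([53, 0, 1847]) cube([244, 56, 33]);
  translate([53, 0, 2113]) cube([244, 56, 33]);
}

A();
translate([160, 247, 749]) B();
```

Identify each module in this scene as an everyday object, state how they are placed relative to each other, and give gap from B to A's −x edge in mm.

The ladder's min-x is at 160; the table's min-x is 0; gap = 160 mm.

A is a table. B is a ladder. The ladder is on top of the table, centred. The gap from the ladder to the table's −x edge is 160 mm.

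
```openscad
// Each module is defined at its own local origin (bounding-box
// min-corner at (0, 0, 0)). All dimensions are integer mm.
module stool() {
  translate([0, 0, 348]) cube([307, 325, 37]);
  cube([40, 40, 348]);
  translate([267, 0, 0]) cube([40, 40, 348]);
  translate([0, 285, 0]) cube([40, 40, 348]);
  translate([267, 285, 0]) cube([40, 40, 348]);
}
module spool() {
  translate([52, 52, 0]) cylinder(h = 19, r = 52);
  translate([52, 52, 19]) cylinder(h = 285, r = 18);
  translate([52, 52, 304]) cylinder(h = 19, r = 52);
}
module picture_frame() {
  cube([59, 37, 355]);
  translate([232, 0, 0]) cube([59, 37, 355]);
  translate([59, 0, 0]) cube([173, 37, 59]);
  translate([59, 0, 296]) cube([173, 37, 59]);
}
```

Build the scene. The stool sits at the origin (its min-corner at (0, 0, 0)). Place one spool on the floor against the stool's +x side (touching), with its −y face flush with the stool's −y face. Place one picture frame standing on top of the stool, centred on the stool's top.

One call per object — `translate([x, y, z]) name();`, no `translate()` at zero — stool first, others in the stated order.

stool();
translate([307, 0, 0]) spool();
translate([8, 144, 385]) picture_frame();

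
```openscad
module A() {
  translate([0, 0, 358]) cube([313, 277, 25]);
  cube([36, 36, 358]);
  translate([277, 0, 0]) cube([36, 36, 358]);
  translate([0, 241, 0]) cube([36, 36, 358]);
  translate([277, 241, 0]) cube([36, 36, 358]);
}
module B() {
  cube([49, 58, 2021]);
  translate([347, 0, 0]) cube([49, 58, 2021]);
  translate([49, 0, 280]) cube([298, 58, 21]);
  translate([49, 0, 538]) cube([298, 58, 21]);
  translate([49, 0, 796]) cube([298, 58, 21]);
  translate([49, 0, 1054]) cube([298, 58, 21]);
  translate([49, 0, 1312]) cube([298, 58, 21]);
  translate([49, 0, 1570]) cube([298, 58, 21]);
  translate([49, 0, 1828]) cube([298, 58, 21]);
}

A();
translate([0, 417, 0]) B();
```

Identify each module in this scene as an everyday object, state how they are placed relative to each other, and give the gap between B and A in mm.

The ladder's nearest face is 140 mm from the stool's +y face.

A is a stool. B is a ladder. The ladder is on the floor beside the stool on its +y side. The gap between the ladder and the stool is 140 mm.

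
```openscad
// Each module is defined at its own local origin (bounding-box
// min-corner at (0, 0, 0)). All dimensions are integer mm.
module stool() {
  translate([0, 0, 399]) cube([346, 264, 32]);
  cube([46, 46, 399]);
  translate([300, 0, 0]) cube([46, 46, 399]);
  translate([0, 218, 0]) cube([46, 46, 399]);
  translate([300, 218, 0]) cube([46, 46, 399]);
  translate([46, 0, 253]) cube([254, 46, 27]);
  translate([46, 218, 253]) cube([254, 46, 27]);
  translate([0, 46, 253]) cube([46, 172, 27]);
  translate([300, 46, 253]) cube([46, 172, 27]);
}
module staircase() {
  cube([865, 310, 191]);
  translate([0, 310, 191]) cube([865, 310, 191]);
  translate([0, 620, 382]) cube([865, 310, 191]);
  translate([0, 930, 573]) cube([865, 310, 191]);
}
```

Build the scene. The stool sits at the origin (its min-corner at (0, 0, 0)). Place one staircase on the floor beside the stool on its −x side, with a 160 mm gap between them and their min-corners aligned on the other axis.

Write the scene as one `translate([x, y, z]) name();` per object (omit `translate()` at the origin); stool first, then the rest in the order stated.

stool();
translate([-1025, 0, 0]) staircase();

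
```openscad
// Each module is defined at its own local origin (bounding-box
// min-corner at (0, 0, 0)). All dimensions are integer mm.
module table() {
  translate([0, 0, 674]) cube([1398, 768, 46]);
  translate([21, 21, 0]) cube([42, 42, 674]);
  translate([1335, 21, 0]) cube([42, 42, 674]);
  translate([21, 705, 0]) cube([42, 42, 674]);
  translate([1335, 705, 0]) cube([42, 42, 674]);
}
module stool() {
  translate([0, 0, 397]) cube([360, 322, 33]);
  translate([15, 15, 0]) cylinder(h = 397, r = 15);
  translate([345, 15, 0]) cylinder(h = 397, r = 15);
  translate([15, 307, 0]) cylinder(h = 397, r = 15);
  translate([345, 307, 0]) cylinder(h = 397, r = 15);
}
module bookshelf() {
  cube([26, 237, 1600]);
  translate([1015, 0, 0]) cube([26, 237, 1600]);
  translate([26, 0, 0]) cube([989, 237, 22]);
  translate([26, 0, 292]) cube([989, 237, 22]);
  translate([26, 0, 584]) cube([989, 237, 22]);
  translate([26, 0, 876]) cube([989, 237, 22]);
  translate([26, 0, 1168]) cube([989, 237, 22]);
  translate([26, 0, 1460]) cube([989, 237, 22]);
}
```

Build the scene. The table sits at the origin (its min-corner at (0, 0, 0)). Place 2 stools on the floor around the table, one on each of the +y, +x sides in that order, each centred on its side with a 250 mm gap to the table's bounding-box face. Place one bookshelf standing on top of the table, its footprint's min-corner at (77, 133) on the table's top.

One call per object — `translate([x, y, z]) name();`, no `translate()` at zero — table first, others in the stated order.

table();
translate([519, 1018, 0]) stool();
translate([1648, 223, 0]) stool();
translate([77, 133, 720]) bookshelf();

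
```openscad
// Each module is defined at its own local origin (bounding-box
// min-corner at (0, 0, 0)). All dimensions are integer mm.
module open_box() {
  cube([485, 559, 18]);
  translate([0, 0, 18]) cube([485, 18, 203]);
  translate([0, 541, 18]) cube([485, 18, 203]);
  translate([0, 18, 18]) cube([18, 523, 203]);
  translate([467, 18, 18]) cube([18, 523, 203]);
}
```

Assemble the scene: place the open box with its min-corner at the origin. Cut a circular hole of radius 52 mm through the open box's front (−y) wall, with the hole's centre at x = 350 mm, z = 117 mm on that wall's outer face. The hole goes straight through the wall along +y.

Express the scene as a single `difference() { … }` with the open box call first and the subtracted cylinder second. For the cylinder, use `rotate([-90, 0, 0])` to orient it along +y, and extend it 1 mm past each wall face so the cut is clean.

difference() {
  open_box();
  translate([350, -1, 117]) rotate([-90, 0, 0]) cylinder(h = 20, r = 52);
}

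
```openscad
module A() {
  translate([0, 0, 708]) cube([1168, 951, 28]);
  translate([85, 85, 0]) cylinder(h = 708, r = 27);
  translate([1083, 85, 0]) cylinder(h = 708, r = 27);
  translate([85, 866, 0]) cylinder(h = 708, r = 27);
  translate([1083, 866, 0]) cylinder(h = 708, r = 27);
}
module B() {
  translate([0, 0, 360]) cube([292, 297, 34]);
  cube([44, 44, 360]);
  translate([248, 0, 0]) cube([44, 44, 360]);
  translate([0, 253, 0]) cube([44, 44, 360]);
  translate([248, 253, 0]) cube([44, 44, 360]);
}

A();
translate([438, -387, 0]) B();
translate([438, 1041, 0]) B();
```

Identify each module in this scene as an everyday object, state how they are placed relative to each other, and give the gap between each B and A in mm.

A is a table. B is a stool. Two stools sit around the table at the −y, +y sides. The gap between each stool and the table is 90 mm.

Each stool's nearest face is 90 mm from the table's bounding box.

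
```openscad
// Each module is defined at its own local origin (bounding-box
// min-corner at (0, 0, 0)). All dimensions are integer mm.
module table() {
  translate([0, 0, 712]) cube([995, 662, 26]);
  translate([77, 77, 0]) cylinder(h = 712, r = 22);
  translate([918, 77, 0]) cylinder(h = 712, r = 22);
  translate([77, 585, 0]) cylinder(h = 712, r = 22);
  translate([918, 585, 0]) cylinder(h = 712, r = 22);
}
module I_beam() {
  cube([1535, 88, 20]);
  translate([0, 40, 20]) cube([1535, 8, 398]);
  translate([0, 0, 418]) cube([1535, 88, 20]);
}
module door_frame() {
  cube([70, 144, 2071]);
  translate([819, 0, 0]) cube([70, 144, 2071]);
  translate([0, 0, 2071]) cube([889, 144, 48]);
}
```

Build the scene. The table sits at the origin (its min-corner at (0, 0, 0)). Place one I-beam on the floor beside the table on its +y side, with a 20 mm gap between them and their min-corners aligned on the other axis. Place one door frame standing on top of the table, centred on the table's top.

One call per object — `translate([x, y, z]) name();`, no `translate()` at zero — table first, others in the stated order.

table();
translate([0, 682, 0]) I_beam();
translate([53, 259, 738]) door_frame();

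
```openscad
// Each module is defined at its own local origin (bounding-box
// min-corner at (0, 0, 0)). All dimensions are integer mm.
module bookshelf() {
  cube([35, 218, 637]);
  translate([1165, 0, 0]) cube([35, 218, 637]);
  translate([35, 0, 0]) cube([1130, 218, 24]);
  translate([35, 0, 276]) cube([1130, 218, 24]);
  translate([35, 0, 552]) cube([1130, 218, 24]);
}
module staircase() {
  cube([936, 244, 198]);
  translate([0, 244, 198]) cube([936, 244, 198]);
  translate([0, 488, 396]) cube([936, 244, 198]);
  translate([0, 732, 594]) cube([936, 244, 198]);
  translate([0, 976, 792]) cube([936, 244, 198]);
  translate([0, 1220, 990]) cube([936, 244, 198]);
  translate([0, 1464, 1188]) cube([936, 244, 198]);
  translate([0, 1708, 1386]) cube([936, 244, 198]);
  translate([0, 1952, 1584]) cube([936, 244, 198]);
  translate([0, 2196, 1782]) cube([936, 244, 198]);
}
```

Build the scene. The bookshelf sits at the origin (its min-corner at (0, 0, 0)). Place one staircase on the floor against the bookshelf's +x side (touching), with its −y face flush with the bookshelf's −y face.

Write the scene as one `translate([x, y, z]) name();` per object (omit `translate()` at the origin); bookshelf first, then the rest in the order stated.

bookshelf();
translate([1200, 0, 0]) staircase();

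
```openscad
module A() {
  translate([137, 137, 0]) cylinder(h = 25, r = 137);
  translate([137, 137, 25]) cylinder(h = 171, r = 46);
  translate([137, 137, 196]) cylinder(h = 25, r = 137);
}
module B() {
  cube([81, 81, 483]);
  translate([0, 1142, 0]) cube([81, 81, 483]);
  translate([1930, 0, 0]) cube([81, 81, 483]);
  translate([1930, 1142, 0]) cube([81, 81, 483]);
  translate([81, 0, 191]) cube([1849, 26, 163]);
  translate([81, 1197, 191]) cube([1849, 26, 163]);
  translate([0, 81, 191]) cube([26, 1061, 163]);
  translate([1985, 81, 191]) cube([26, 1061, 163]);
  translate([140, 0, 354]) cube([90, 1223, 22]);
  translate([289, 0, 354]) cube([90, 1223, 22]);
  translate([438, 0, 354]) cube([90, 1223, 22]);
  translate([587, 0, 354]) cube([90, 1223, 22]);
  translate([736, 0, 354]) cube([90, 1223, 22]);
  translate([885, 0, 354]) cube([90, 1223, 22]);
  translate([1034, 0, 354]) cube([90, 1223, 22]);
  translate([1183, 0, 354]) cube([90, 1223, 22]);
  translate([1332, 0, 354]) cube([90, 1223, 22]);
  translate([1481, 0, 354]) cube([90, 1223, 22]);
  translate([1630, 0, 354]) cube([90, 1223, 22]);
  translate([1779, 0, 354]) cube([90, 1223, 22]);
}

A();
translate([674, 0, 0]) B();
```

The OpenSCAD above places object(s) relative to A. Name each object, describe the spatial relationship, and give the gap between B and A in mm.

The bed frame's nearest face is 400 mm from the spool's +x face.

A is a spool. B is a bed frame. The bed frame is on the floor beside the spool on its +x side. The gap between the bed frame and the spool is 400 mm.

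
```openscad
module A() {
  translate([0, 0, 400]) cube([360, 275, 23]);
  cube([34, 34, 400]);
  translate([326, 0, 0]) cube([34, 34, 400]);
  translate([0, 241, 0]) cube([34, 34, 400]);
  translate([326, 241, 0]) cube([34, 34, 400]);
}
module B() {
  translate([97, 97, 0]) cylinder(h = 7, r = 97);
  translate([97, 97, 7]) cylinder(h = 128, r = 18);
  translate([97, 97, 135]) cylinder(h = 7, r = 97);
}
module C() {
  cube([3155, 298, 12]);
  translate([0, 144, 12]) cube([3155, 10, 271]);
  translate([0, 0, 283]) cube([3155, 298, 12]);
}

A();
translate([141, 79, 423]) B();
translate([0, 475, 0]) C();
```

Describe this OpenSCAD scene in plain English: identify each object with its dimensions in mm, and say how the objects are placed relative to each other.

A is a four-legged stool. The seat is a 360×275×23 mm slab whose top surface is at z = 423 mm; four square legs, each 34×34 mm in cross-section, run from the floor (z = 0) to the underside of the seat, each flush with a corner of the seat.

B is a spool: two coaxial disc flanges of radius 97 mm and thickness 7 mm, joined by a core cylinder of radius 18 mm and height 128 mm. The lower flange rests on z = 0 and the three cylinders share a vertical axis.

C is an I-beam lying along x, 3155 mm long. Overall section height 295 mm. Two flanges 298 mm wide (y) and 12 mm thick, one on the floor and one at the top; a web 10 mm thick runs between them, centred on the flange width.

The spool is on top of the stool. The I-beam is on the floor beside the stool on its +y side.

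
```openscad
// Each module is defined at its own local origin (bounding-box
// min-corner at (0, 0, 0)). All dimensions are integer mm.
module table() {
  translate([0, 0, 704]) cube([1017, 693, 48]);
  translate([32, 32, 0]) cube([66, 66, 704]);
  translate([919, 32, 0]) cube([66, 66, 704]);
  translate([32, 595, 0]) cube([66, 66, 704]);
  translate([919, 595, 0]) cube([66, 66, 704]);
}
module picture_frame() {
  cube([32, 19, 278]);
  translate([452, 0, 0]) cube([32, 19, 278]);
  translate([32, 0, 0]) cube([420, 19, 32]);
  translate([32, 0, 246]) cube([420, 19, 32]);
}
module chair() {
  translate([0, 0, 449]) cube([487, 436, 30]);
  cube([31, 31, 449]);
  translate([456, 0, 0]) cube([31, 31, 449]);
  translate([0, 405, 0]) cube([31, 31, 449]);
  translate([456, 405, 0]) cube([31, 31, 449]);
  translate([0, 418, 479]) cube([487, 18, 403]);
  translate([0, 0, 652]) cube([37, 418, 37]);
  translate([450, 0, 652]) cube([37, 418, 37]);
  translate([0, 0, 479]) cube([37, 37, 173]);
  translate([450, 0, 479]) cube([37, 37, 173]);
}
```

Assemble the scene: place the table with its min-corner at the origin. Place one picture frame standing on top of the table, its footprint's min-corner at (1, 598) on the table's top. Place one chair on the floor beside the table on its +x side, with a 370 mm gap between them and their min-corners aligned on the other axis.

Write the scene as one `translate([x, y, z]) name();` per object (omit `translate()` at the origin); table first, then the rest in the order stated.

table();
translate([1, 598, 752]) picture_frame();
translate([1387, 0, 0]) chair();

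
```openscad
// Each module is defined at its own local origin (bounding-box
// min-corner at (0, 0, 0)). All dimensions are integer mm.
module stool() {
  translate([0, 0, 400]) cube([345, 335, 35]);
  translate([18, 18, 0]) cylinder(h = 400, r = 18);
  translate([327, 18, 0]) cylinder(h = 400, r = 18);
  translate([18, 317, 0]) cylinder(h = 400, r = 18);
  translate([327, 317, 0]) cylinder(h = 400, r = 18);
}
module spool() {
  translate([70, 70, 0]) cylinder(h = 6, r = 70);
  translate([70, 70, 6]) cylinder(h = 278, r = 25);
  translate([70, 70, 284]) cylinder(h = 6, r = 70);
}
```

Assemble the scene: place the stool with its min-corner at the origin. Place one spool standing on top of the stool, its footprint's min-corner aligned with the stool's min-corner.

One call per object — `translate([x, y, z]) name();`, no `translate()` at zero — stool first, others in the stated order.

stool();
translate([0, 0, 435]) spool();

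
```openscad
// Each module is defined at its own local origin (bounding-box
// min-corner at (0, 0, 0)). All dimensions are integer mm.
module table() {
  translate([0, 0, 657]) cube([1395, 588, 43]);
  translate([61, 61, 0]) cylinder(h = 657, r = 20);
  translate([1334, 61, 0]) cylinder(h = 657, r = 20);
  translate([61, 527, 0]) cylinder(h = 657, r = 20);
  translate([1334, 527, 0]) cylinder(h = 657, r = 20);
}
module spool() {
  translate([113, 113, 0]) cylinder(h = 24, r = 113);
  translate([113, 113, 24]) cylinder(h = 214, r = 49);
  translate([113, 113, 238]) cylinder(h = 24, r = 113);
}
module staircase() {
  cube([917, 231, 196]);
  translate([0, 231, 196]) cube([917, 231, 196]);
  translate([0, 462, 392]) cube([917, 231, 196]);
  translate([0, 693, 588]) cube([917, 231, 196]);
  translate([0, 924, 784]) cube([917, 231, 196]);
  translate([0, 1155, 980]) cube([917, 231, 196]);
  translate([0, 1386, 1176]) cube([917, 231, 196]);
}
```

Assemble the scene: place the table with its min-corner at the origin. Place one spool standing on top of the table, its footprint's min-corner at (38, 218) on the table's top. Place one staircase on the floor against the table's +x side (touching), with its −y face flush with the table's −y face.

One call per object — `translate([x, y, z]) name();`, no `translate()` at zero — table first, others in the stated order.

table();
translate([38, 218, 700]) spool();
translate([1395, 0, 0]) staircase();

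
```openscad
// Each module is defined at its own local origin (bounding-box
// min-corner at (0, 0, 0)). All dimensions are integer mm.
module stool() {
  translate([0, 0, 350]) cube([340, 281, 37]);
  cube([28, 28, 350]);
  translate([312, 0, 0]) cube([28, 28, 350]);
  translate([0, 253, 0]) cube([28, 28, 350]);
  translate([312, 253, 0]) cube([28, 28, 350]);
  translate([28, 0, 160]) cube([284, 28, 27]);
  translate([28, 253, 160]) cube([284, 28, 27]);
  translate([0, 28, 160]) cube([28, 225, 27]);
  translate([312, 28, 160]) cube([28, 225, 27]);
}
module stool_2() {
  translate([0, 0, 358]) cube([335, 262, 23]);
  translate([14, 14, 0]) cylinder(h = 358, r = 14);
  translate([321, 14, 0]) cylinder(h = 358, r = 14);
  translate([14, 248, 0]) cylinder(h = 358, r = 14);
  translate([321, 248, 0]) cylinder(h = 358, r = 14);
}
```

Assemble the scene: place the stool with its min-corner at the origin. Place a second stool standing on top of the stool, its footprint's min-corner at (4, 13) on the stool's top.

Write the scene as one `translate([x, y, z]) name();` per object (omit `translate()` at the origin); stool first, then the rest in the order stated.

stool();
translate([4, 13, 387]) stool_2();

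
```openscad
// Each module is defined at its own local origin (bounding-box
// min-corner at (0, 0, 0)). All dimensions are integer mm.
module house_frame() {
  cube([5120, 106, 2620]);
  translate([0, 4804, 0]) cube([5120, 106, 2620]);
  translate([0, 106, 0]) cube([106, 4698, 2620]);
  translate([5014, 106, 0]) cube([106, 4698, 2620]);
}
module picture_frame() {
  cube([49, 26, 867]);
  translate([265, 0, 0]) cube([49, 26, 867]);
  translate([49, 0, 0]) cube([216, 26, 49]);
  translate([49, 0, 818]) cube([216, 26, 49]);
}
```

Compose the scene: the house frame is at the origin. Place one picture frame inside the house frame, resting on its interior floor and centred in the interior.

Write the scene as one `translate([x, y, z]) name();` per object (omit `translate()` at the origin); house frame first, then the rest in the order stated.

house_frame();
translate([2403, 2442, 0]) picture_frame();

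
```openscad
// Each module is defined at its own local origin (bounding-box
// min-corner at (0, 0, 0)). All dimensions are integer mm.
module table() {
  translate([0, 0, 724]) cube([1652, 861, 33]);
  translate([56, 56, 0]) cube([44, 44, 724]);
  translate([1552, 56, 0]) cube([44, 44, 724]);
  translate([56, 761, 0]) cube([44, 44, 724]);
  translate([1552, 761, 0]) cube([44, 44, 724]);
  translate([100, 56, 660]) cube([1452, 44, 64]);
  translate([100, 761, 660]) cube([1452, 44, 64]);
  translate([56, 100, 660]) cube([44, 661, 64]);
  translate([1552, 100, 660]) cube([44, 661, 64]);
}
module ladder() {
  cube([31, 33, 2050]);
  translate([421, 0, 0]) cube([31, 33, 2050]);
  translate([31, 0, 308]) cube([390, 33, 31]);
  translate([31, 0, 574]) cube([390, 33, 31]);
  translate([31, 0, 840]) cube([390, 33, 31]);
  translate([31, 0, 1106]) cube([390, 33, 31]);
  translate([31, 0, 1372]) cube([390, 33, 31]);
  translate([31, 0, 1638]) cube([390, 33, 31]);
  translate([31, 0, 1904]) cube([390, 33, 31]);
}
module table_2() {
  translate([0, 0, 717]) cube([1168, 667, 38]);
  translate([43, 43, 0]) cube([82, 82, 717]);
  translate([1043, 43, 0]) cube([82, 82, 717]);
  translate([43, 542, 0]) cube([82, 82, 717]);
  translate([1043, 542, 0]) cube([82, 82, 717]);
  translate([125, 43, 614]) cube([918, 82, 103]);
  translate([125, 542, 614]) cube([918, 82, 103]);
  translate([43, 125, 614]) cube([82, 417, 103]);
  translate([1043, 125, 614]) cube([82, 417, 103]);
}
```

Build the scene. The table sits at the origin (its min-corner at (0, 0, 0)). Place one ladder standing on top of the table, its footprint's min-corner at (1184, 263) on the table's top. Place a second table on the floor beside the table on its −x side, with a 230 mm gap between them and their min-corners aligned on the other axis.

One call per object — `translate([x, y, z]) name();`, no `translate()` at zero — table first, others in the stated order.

table();
translate([1184, 263, 757]) ladder();
translate([-1398, 0, 0]) table_2();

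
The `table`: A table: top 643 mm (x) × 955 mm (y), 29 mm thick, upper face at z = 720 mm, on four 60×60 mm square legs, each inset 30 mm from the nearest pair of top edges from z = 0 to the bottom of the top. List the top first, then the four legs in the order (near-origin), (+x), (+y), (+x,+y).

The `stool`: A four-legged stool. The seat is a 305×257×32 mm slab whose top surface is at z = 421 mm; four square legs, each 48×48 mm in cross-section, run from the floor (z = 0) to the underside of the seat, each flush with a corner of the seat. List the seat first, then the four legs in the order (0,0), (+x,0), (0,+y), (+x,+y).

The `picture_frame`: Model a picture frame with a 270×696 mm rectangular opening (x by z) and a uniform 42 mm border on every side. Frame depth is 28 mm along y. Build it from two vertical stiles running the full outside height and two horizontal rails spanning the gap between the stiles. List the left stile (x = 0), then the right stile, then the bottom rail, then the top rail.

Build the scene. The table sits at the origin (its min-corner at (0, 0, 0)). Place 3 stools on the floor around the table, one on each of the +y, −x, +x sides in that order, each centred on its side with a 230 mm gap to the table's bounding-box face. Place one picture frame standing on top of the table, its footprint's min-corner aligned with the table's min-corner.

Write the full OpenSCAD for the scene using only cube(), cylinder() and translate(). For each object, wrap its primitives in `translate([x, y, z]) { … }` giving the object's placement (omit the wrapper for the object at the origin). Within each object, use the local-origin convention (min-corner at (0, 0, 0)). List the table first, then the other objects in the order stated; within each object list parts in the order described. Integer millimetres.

translate([0, 0, 691]) cube([643, 955, 29]);
translate([30, 30, 0]) cube([60, 60, 691]);
translate([553, 30, 0]) cube([60, 60, 691]);
translate([30, 865, 0]) cube([60, 60, 691]);
translate([553, 865, 0]) cube([60, 60, 691]);
translate([169, 1185, 0]) {
  translate([0, 0, 389]) cube([305, 257, 32]);
  cube([48, 48, 389]);
  translate([257, 0, 0]) cube([48, 48, 389]);
  translate([0, 209, 0]) cube([48, 48, 389]);
  translate([257, 209, 0]) cube([48, 48, 389]);
}
translate([-535, 349, 0]) {
  translate([0, 0, 389]) cube([305, 257, 32]);
  cube([48, 48, 389]);
  translate([257, 0, 0]) cube([48, 48, 389]);
  translate([0, 209, 0]) cube([48, 48, 389]);
  translate([257, 209, 0]) cube([48, 48, 389]);
}
translate([873, 349, 0]) {
  translate([0, 0, 389]) cube([305, 257, 32]);
  cube([48, 48, 389]);
  translate([257, 0, 0]) cube([48, 48, 389]);
  translate([0, 209, 0]) cube([48, 48, 389]);
  translate([257, 209, 0]) cube([48, 48, 389]);
}
translate([0, 0, 720]) {
  cube([42, 28, 780]);
  translate([312, 0, 0]) cube([42, 28, 780]);
  translate([42, 0, 0]) cube([270, 28, 42]);
  translate([42, 0, 738]) cube([270, 28, 42]);
}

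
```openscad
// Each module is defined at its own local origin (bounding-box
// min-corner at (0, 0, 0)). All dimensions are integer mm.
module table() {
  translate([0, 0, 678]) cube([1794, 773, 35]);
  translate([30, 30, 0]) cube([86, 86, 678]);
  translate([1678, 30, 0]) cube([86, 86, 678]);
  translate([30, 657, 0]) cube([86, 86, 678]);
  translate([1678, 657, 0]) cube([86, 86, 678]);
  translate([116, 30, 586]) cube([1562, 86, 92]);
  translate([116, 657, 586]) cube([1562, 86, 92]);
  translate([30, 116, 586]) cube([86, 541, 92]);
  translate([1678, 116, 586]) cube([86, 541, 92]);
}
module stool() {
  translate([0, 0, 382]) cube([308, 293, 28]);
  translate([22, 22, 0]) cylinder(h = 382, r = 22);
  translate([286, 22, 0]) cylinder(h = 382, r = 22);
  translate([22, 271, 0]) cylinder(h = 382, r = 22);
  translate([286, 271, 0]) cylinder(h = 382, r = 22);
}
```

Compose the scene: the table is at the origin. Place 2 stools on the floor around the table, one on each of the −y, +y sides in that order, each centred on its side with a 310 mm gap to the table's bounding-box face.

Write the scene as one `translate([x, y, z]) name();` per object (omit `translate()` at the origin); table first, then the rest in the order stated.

table();
translate([743, -603, 0]) stool();
translate([743, 1083, 0]) stool();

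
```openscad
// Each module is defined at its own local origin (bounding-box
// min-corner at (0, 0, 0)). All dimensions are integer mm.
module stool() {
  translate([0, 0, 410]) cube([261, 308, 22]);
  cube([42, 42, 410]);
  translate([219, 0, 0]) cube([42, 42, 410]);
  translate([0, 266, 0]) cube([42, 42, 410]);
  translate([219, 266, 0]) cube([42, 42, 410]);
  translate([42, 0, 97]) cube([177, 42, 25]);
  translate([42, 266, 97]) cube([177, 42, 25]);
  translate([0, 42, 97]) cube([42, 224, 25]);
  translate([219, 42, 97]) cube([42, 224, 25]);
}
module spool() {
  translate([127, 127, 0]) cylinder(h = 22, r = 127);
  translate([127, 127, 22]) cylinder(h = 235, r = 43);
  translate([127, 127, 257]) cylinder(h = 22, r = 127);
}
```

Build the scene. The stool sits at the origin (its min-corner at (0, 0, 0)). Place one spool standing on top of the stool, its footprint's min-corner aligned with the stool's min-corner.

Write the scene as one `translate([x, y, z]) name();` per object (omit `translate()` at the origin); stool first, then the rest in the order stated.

stool();
translate([0, 0, 432]) spool();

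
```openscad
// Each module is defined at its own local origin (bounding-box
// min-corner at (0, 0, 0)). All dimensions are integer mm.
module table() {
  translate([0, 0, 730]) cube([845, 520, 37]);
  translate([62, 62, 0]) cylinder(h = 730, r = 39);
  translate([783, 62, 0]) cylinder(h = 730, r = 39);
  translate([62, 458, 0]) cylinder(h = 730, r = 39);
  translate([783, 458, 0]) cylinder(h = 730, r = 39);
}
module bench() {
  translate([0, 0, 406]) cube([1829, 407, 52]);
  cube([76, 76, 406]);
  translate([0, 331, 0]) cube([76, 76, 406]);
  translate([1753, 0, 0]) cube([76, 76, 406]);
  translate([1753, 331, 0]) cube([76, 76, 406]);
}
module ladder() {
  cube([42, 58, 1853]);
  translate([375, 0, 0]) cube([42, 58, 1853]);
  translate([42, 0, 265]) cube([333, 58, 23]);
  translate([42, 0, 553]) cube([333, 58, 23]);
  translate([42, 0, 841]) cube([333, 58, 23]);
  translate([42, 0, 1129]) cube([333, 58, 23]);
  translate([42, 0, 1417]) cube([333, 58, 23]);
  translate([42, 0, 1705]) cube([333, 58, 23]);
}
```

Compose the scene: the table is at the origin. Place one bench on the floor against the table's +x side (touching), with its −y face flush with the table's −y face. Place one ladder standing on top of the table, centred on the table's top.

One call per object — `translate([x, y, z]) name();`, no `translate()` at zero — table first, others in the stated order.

table();
translate([845, 0, 0]) bench();
translate([214, 231, 767]) ladder();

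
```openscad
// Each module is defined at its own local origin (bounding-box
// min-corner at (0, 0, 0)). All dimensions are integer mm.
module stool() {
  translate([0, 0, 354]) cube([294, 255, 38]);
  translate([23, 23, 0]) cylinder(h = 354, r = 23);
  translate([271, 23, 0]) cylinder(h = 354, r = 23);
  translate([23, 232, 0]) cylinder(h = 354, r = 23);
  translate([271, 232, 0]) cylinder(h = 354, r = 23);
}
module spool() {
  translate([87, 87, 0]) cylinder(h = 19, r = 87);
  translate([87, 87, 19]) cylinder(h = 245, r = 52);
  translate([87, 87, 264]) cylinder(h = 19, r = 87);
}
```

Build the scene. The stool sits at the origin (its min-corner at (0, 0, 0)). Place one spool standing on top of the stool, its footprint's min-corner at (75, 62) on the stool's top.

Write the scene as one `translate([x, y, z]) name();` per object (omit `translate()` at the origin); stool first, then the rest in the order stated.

stool();
translate([75, 62, 392]) spool();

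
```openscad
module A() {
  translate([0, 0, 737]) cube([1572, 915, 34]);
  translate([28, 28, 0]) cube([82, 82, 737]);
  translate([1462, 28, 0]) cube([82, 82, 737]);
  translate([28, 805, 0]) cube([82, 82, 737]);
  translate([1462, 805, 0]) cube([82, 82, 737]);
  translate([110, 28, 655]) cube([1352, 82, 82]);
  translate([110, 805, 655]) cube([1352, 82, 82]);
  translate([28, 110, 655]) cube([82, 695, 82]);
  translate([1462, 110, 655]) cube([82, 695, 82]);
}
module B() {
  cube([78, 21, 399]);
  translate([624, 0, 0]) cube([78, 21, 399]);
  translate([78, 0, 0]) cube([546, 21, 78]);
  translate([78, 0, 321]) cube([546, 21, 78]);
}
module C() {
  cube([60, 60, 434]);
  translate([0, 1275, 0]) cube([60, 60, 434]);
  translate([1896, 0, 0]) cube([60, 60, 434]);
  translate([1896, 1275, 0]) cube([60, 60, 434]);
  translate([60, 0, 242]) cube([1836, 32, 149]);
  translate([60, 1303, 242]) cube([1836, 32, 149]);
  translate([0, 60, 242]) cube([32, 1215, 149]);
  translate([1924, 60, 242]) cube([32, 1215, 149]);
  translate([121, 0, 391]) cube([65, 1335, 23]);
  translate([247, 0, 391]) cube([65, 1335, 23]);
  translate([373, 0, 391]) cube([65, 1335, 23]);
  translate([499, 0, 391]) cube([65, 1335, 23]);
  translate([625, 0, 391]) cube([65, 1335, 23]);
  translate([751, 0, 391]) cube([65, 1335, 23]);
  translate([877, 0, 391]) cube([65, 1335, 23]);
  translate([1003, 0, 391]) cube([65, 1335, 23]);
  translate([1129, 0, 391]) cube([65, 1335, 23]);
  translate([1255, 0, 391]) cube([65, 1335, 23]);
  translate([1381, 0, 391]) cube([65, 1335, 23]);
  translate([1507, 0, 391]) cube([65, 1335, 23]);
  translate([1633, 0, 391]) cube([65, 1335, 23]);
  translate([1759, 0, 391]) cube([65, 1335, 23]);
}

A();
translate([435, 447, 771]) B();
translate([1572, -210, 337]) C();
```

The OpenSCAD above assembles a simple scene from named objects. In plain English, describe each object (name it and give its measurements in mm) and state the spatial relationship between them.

A is a table with a 1572×915 mm rectangular top, 34 mm thick, top surface at z = 771 mm, supported by four 82×82 mm square legs, each inset 28 mm from the nearest pair of top edges, running from the floor. Four apron rails, 82 mm thick and 82 mm tall, run between adjacent legs with their top edges flush with the underside of the top and their outer faces flush with the legs' outer faces.

B is a picture frame with a 546×243 mm rectangular opening (x by z) and a uniform 78 mm border on every side. Frame depth is 21 mm along y. It is built from two vertical stiles running the full outside height and two horizontal rails spanning the gap between the stiles.

C is a bed frame 1956 mm long (x) by 1335 mm wide (y). Four 60×60 mm corner posts, 434 mm tall, at the corners of the footprint. Four rails of 32 mm thickness and 149 mm height run between adjacent posts with their undersides at z = 242 mm, their outer faces flush with the outside of the frame (the two x-running rails run between the posts' inner faces; the two y-running rails run between the posts' inner faces). 14 slats, each 65 mm wide (x) and 23 mm thick, lie across the top of the two x-running rails, running the full 1335 mm width of the frame in y; the slats are evenly spaced along x between the inner faces of the end posts with equal gaps (rounded down to the nearest mm) at the −x end and between each pair — any rounding remainder accumulates at the +x end.

The picture frame is on top of the table, centred. The bed frame is beside the table with their tops flush at z = 771.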